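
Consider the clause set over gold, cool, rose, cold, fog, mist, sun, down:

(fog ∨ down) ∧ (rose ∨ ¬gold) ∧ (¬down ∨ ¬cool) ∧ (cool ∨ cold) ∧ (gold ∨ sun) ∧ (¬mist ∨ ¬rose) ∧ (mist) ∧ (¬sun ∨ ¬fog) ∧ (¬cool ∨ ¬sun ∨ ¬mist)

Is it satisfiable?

Yes, satisfiable

From the singleton clause (mist), mist = True.
From the singleton clause (¬rose), rose = False.
From the singleton clause (¬gold), gold = False.
From the singleton clause (sun), sun = True.
From the singleton clause (¬fog), fog = False.
From the singleton clause (down), down = True.
From the singleton clause (¬cool), cool = False.
From the singleton clause (cold), cold = True.
This assignment satisfies each clause.
A satisfying assignment: gold ↦ False; cool ↦ False; rose ↦ False; cold ↦ True; fog ↦ False; mist ↦ True; sun ↦ True; down ↦ True.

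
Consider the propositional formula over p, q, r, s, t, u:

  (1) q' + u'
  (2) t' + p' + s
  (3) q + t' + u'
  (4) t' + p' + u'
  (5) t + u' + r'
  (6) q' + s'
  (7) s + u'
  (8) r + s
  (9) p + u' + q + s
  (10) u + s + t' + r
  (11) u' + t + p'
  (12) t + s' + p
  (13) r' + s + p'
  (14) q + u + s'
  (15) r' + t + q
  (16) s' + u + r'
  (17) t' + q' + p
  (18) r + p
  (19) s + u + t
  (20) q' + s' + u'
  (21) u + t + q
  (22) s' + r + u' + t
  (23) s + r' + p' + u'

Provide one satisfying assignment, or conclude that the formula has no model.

Branch on q: set q = 0.
Branch on t: set t = 1.
The clause (u') is unit, so u = 0.
The clause (s') is unit, so s = 0.
The clause (p') is unit, so p = 0.
The clause (r) is unit, so r = 1.
This assignment satisfies each clause.

p=0; q=0; r=1; s=0; t=1; u=0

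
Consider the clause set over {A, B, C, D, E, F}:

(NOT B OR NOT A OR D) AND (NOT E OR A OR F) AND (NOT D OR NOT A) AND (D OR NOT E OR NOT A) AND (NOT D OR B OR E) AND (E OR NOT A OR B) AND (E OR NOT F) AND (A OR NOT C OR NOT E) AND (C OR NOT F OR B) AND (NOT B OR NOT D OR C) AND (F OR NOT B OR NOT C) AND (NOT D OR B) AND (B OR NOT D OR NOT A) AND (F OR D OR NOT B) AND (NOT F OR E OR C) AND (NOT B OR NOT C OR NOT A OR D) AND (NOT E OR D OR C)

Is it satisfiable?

Satisfiable

Branch on D: set D = false.
Branch on B: set B = false.
Branch on E: set E = false.
(NOT A) alone gives A = false.
(NOT F) alone gives F = false.
Every clause is now satisfied; C is unconstrained.
A satisfying assignment: A=false,  B=false,  C=true,  D=false,  E=false,  F=false.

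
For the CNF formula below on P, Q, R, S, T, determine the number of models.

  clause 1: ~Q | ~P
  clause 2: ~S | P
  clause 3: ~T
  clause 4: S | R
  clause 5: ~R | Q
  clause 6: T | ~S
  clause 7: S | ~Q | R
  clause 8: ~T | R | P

1

There are 2^5 = 32 truth assignments over (P, Q, R, S, T).
Split on R. With R = 1, the clauses containing R are satisfied and ~R drops from the rest; 1 of the 2^4 = 16 assignments to the other variables satisfy what remains.
With R = 0, by the same count on the reduced clause set, 0 assignments work.
(One model: P=F, Q=T, R=T, S=F, T=F.)
Total: 1 + 0 = 1.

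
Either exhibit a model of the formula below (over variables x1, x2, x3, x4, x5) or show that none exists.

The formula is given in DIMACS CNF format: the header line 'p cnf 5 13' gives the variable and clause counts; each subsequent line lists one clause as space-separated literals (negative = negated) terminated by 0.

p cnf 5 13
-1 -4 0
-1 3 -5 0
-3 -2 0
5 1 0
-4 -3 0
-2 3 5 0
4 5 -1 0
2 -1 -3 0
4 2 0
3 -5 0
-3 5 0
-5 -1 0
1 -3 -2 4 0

Suppose x1 = False.
Unit clause (x5) forces x5 = True.
Unit clause (x3) forces x3 = True.
Unit clause (¬x2) forces x2 = False.
Unit clause (¬x4) forces x4 = False.
That conflicts with the unit clause (x4).
So x1 must be the other value — set x1 = True.
Unit clause (¬x4) forces x4 = False.
Unit clause (x5) forces x5 = True.
That conflicts with the unit clause (¬x5).
Neither x1 = True nor x1 = False works.

UNSATISFIABLE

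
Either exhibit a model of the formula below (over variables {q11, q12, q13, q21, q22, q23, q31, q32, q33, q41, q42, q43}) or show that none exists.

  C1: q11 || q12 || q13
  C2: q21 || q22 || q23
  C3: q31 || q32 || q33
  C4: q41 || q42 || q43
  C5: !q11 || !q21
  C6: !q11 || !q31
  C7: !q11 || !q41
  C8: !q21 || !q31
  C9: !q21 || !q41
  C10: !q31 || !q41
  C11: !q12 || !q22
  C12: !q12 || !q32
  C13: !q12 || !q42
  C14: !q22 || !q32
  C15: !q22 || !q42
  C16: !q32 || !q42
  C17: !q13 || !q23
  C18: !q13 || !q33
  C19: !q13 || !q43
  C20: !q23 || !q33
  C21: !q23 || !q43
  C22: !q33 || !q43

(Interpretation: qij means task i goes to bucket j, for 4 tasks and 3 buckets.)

UNSATISFIABLE

Branch on q11: set q11 = false.
Branch on q12: set q12 = true.
From the singleton clause (!q22), q22 = false.
From the singleton clause (!q32), q32 = false.
From the singleton clause (!q42), q42 = false.
Branch on q21: set q21 = true.
From the singleton clause (!q31), q31 = false.
From the singleton clause (q33), q33 = true.
From the singleton clause (!q41), q41 = false.
From the singleton clause (q43), q43 = true.
Now (!q43) is unsatisfied and unit — conflict.
That branch fails; take q21 = false instead.
From the singleton clause (q23), q23 = true.
From the singleton clause (!q13), q13 = false.
From the singleton clause (!q33), q33 = false.
From the singleton clause (q31), q31 = true.
From the singleton clause (!q41), q41 = false.
From the singleton clause (q43), q43 = true.
Now (!q43) is unsatisfied and unit — conflict.
Either choice for q21 ends in contradiction.
That branch fails; take q12 = false instead.
From the singleton clause (q13), q13 = true.
From the singleton clause (!q23), q23 = false.
From the singleton clause (!q33), q33 = false.
From the singleton clause (!q43), q43 = false.
Branch on q21: set q21 = true.
From the singleton clause (!q31), q31 = false.
From the singleton clause (q32), q32 = true.
From the singleton clause (!q41), q41 = false.
From the singleton clause (q42), q42 = true.
Now (!q42) is unsatisfied and unit — conflict.
That branch fails; take q21 = false instead.
From the singleton clause (q22), q22 = true.
From the singleton clause (!q32), q32 = false.
From the singleton clause (q31), q31 = true.
From the singleton clause (!q41), q41 = false.
From the singleton clause (q42), q42 = true.
Now (!q42) is unsatisfied and unit — conflict.
Either choice for q21 ends in contradiction.
Either choice for q12 ends in contradiction.
That branch fails; take q11 = true instead.
From the singleton clause (!q21), q21 = false.
From the singleton clause (!q31), q31 = false.
From the singleton clause (!q41), q41 = false.
Branch on q22: set q22 = true.
From the singleton clause (!q12), q12 = false.
From the singleton clause (!q32), q32 = false.
From the singleton clause (q33), q33 = true.
From the singleton clause (!q42), q42 = false.
From the singleton clause (q43), q43 = true.
Now (!q43) is unsatisfied and unit — conflict.
That branch fails; take q22 = false instead.
From the singleton clause (q23), q23 = true.
From the singleton clause (!q13), q13 = false.
From the singleton clause (!q33), q33 = false.
From the singleton clause (q32), q32 = true.
From the singleton clause (!q12), q12 = false.
From the singleton clause (!q42), q42 = false.
From the singleton clause (q43), q43 = true.
Now (!q43) is unsatisfied and unit — conflict.
Either choice for q22 ends in contradiction.
Either choice for q11 ends in contradiction.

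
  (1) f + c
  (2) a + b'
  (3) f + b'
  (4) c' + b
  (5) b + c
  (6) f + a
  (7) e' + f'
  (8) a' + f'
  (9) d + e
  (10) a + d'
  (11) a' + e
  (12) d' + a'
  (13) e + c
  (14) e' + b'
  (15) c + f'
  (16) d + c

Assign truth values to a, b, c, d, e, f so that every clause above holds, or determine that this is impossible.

UNSATISFIABLE

Case f = 1:
The clause (e') is unit, so e = 0.
The clause (a') is unit, so a = 0.
The clause (b') is unit, so b = 0.
The clause (c') is unit, so c = 0.
That conflicts with the unit clause (c).
Undo f and try f = 0.
The clause (c) is unit, so c = 1.
The clause (b') is unit, so b = 0.
That conflicts with the unit clause (b).
Either choice for f ends in contradiction.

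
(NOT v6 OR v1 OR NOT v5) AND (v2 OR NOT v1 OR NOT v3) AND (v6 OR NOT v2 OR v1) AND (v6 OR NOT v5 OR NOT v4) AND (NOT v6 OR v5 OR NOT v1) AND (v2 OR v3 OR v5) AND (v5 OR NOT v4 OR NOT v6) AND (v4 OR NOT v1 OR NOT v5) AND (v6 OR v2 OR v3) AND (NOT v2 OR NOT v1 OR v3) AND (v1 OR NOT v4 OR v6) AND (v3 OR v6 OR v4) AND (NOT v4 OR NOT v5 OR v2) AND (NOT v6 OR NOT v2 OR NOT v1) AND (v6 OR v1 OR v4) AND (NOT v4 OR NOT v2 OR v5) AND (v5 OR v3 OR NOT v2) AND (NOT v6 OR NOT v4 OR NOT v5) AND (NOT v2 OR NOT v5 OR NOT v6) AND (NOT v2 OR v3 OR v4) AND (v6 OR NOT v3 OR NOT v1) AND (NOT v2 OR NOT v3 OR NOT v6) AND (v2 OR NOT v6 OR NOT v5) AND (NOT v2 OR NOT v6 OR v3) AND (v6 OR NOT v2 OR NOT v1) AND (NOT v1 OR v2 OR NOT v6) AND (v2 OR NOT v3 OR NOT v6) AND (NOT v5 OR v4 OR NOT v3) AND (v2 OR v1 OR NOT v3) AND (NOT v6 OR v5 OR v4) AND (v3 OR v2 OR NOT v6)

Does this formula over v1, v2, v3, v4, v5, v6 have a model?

Unsatisfiable

Branch on v6: set v6 = false.
Branch on v2: set v2 = false.
The clause (v3) is unit, so v3 = true.
The clause (NOT v1) is unit, so v1 = false.
But (v1) is also a unit clause — contradiction.
So v2 must be the other value — set v2 = true.
The clause (v1) is unit, so v1 = true.
But (NOT v1) is also a unit clause — contradiction.
Either choice for v2 ends in contradiction.
So v6 must be the other value — set v6 = true.
Branch on v1: set v1 = true.
The clause (v5) is unit, so v5 = true.
The clause (v4) is unit, so v4 = true.
But (NOT v4) is also a unit clause — contradiction.
So v1 must be the other value — set v1 = false.
The clause (NOT v5) is unit, so v5 = false.
The clause (NOT v4) is unit, so v4 = false.
But (v4) is also a unit clause — contradiction.
Either choice for v1 ends in contradiction.
Either choice for v6 ends in contradiction.
No assignment satisfies every clause.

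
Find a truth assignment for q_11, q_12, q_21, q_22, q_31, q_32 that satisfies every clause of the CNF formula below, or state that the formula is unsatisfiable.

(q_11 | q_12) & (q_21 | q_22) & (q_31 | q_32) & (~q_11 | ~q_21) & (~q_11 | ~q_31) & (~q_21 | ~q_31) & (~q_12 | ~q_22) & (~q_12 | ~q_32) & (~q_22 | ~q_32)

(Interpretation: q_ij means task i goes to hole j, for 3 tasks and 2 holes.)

UNSATISFIABLE

Try q_11 = 1.
The clause (~q_21) is unit, so q_21 = 0.
The clause (q_22) is unit, so q_22 = 1.
The clause (~q_31) is unit, so q_31 = 0.
The clause (q_32) is unit, so q_32 = 1.
That conflicts with the unit clause (~q_32).
So q_11 must be the other value — set q_11 = 0.
The clause (q_12) is unit, so q_12 = 1.
The clause (~q_22) is unit, so q_22 = 0.
The clause (q_21) is unit, so q_21 = 1.
The clause (~q_31) is unit, so q_31 = 0.
The clause (q_32) is unit, so q_32 = 1.
That conflicts with the unit clause (~q_32).
Neither q_11 = 1 nor q_11 = 0 works.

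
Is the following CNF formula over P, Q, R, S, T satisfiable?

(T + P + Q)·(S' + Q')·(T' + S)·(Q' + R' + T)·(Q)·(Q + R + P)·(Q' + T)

The clause (Q) is unit, so Q = 1.
The clause (S') is unit, so S = 0.
The clause (T') is unit, so T = 0.
But (T) is also a unit clause — contradiction.
No assignment satisfies every clause.

No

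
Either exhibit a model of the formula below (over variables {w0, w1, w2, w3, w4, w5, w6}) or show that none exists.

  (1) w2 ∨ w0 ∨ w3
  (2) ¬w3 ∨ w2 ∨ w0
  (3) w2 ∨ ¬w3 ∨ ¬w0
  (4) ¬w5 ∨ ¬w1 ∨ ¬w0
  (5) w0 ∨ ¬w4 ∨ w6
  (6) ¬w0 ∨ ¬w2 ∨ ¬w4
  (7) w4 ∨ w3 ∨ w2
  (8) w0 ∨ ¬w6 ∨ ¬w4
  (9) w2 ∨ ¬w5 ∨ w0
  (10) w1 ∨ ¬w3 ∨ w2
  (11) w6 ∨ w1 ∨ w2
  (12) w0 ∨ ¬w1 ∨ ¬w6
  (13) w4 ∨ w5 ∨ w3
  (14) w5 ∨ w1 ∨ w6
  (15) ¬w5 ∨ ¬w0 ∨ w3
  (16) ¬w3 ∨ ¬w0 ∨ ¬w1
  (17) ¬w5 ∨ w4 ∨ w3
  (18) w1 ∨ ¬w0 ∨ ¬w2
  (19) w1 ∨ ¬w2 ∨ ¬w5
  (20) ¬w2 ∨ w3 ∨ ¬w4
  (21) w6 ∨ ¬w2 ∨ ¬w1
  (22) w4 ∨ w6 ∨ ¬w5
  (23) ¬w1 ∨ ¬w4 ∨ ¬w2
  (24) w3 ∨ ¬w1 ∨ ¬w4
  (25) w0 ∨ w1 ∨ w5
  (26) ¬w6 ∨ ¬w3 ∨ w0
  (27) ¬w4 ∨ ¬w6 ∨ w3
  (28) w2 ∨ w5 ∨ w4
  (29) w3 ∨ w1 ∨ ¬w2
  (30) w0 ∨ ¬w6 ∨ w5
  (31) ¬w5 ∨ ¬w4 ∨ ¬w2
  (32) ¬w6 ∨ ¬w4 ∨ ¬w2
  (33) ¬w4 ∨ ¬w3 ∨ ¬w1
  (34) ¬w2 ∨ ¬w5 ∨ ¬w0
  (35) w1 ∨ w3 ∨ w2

Branch on w2: set w2 = True.
Branch on w0: set w0 = False.
Branch on w4: set w4 = False.
Branch on w1: set w1 = False.
From the singleton clause (¬w5), w5 = False.
But (w5) is also a unit clause — contradiction.
So w1 must be the other value — set w1 = True.
From the singleton clause (¬w6), w6 = False.
But (w6) is also a unit clause — contradiction.
Neither w1 = True nor w1 = False works.
So w4 must be the other value — set w4 = True.
From the singleton clause (w6), w6 = True.
But (¬w6) is also a unit clause — contradiction.
Neither w4 = True nor w4 = False works.
So w0 must be the other value — set w0 = True.
From the singleton clause (¬w4), w4 = False.
From the singleton clause (w1), w1 = True.
From the singleton clause (¬w5), w5 = False.
From the singleton clause (w3), w3 = True.
But (¬w3) is also a unit clause — contradiction.
Neither w0 = True nor w0 = False works.
So w2 must be the other value — set w2 = False.
Branch on w0: set w0 = True.
From the singleton clause (¬w3), w3 = False.
From the singleton clause (w4), w4 = True.
From the singleton clause (¬w5), w5 = False.
From the singleton clause (¬w1), w1 = False.
But (w1) is also a unit clause — contradiction.
So w0 must be the other value — set w0 = False.
From the singleton clause (w3), w3 = True.
But (¬w3) is also a unit clause — contradiction.
Neither w0 = True nor w0 = False works.
Neither w2 = True nor w2 = False works.

UNSATISFIABLE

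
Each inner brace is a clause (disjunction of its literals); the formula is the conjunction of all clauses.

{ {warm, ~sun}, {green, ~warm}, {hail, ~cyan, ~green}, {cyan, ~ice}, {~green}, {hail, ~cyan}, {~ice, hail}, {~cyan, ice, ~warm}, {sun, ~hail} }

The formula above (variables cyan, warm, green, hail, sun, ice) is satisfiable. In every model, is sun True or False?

False

Suppose sun = 1.
The clause (warm) is unit, so warm = 1.
The clause (green) is unit, so green = 1.
But (~green) is also a unit clause — contradiction.
So every satisfying assignment has sun = False.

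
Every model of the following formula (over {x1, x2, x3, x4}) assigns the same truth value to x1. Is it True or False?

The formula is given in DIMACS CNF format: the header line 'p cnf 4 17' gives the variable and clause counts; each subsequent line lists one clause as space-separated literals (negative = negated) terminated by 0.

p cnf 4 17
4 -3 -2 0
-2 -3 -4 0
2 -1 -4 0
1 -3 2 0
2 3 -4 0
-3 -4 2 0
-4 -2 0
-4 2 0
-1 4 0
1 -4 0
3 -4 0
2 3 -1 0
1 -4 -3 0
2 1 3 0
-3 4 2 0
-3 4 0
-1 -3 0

False

Suppose x1 = True.
Unit clause (x4) forces x4 = True.
Unit clause (x2) forces x2 = True.
But (¬x2) is also a unit clause — contradiction.
So every satisfying assignment has x1 = False.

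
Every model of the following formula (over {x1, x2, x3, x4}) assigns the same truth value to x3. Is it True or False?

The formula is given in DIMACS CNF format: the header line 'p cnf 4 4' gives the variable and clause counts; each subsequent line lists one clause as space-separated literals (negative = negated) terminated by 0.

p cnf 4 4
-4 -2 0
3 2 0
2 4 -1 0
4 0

Suppose x3 = False.
From the singleton clause (x2), x2 = True.
From the singleton clause (¬x4), x4 = False.
But (x4) is also a unit clause — contradiction.
So every satisfying assignment has x3 = True.

True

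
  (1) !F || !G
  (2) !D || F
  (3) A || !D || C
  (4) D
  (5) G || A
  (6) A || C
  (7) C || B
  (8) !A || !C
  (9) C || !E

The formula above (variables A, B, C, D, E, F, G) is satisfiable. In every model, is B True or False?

Suppose B = false.
From the singleton clause (D), D = true.
From the singleton clause (F), F = true.
From the singleton clause (!G), G = false.
From the singleton clause (A), A = true.
From the singleton clause (C), C = true.
Now (!C) is unsatisfied and unit — conflict.
So every satisfying assignment has B = True.

True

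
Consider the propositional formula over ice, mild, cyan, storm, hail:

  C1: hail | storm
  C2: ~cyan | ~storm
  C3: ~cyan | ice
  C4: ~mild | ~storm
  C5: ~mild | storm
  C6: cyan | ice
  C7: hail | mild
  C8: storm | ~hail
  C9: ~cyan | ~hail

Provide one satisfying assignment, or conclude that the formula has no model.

ice: 1; mild: 0; cyan: 0; storm: 1; hail: 1

Try hail = 1.
Unit clause (storm) forces storm = 1.
Unit clause (~cyan) forces cyan = 0.
Unit clause (~mild) forces mild = 0.
Unit clause (ice) forces ice = 1.
All clauses are satisfied.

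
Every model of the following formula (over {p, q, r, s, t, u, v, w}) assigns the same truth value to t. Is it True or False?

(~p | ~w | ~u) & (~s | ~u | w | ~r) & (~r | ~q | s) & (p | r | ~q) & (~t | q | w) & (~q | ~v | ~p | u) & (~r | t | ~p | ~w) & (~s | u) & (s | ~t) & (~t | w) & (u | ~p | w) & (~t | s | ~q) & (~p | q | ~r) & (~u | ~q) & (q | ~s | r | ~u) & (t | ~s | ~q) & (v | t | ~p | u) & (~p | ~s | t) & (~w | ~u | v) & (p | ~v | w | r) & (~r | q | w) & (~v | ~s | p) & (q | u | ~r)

False

Suppose t = 1.
(s) alone gives s = 1.
(u) alone gives u = 1.
(w) alone gives w = 1.
(~p) alone gives p = 0.
(~q) alone gives q = 0.
(r) alone gives r = 1.
(v) alone gives v = 1.
Now (~v) is unsatisfied and unit — conflict.
So every satisfying assignment has t = False.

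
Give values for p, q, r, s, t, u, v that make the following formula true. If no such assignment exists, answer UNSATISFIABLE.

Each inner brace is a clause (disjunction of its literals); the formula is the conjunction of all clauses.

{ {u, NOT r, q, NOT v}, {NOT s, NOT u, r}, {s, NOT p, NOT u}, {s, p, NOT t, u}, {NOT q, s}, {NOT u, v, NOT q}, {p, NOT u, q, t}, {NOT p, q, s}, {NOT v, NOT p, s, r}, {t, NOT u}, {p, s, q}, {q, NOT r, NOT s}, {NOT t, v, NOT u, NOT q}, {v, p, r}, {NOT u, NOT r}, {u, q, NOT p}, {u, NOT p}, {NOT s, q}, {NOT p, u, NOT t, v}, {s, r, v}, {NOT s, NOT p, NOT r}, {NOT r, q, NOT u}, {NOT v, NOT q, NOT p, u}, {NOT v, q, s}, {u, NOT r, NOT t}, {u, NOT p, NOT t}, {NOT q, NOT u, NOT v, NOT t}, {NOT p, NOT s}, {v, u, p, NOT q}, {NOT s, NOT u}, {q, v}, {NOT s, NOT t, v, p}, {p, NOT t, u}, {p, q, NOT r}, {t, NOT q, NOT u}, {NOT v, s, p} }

Case q = true:
(s) alone gives s = true.
(NOT p) alone gives p = false.
(NOT u) alone gives u = false.
(v) alone gives v = true.
(NOT t) alone gives t = false.
All clauses hold; r can take either value.

p ↦ false,  q ↦ true,  r ↦ true,  s ↦ true,  t ↦ false,  u ↦ false,  v ↦ true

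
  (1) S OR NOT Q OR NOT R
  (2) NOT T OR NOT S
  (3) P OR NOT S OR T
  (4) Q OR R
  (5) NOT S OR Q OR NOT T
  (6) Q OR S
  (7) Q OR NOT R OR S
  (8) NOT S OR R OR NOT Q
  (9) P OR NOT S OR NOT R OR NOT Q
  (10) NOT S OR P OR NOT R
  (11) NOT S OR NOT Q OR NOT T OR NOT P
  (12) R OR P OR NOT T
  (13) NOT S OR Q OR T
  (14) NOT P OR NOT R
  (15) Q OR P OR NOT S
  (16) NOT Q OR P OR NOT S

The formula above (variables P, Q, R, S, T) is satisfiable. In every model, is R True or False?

Suppose R = true.
(NOT P) alone gives P = false.
(NOT S) alone gives S = false.
(NOT Q) alone gives Q = false.
Now (Q) is unsatisfied and unit — conflict.
So every satisfying assignment has R = False.

False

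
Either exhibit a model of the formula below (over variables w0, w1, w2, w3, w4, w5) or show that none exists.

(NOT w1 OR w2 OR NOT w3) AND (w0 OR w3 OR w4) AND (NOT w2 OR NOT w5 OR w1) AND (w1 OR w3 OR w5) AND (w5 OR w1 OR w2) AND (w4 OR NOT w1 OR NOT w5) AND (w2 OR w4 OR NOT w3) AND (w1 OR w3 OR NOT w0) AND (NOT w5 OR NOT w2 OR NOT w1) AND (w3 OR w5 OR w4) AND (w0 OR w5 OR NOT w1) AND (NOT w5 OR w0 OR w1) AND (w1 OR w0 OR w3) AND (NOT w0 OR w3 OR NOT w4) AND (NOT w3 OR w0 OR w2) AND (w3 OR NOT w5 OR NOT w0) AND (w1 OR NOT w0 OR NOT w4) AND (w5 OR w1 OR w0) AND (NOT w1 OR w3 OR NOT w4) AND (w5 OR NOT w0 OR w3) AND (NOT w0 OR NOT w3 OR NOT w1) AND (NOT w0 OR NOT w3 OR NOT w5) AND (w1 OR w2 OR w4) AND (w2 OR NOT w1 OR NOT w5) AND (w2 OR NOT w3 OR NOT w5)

Case w1 = false:
Case w2 = true:
Unit clause (NOT w5) forces w5 = false.
Unit clause (w3) forces w3 = true.
Unit clause (w0) forces w0 = true.
Unit clause (NOT w4) forces w4 = false.
All clauses are satisfied.

w0: true; w1: false; w2: true; w3: true; w4: false; w5: false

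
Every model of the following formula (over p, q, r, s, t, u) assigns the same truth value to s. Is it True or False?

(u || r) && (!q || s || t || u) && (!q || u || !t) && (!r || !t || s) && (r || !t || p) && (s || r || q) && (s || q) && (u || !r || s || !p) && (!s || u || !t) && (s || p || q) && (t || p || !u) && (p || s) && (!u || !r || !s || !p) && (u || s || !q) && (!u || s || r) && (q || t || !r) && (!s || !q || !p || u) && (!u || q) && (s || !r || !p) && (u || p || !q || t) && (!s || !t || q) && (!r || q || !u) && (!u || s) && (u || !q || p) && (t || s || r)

Suppose s = false.
Unit clause (q) forces q = true.
Unit clause (p) forces p = true.
Unit clause (u) forces u = true.
That conflicts with the unit clause (!u).
So every satisfying assignment has s = True.

True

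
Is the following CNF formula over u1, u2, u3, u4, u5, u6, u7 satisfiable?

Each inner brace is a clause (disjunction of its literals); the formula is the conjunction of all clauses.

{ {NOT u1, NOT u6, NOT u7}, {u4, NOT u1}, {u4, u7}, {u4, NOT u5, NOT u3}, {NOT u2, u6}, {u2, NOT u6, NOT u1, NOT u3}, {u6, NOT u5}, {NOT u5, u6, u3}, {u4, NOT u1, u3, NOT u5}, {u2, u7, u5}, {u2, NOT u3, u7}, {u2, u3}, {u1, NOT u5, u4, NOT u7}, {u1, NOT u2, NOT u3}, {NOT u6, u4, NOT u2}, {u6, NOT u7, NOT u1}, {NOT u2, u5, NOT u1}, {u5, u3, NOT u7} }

Case u4 = false:
The clause (NOT u1) is unit, so u1 = false.
The clause (u7) is unit, so u7 = true.
The clause (NOT u5) is unit, so u5 = false.
The clause (u3) is unit, so u3 = true.
The clause (NOT u2) is unit, so u2 = false.
All clauses hold; u6 can take either value.
A satisfying assignment: u1: false, u2: false, u3: true, u4: false, u5: false, u6: false, u7: true.

Satisfiable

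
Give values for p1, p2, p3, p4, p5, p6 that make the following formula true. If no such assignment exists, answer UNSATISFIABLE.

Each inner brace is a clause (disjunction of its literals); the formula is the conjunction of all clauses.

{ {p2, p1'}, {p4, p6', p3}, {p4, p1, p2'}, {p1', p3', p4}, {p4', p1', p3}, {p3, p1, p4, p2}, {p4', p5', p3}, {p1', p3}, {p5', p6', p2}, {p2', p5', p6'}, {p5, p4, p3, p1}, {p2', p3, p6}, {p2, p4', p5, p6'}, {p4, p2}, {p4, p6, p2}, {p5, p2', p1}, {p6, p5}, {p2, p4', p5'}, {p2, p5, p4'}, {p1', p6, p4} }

p1=1, p2=1, p3=1, p4=1, p5=0, p6=1

Suppose p2 = 1.
Suppose p4 = 1.
Suppose p1 = 1.
(p3) alone gives p3 = 1.
Suppose p5 = 0.
(p6) alone gives p6 = 1.
Every clause now holds.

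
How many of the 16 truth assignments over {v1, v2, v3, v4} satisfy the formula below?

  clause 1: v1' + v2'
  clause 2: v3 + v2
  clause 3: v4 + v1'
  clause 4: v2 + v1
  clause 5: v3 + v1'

There are 2^4 = 16 truth assignments over (v1, v2, v3, v4).
Split on v4. With v4 = 1, the clauses containing v4 are satisfied and v4' drops from the rest; 3 of the 2^3 = 8 assignments to the other variables satisfy what remains.
With v4 = 0, by the same count on the reduced clause set, 2 assignments work.
(One model: v1=F, v2=T, v3=F, v4=F.)
Total: 3 + 2 = 5.

5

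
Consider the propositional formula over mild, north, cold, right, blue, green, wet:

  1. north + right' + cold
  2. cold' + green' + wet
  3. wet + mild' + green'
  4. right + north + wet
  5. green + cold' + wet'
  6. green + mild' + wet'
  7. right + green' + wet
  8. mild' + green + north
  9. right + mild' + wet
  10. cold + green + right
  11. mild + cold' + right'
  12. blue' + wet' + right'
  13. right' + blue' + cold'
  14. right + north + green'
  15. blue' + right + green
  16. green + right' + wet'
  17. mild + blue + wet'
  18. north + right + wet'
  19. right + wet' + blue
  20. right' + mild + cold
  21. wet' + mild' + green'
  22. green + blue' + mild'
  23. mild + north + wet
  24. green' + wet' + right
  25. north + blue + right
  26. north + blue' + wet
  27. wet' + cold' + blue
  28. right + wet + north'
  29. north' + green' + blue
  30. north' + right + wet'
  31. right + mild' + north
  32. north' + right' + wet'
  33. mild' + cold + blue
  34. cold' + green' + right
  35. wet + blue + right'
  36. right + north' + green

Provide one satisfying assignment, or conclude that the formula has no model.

UNSATISFIABLE

Suppose north = 1.
Suppose right = 1.
(wet') alone gives wet = 0.
(blue) alone gives blue = 1.
(cold') alone gives cold = 0.
(mild) alone gives mild = 1.
(green') alone gives green = 0.
Now (green) is unsatisfied and unit — conflict.
Undo right and try right = 0.
(wet) alone gives wet = 1.
Now (wet') is unsatisfied and unit — conflict.
Either choice for right ends in contradiction.
Undo north and try north = 0.
Suppose right = 0.
(wet) alone gives wet = 1.
Now (wet') is unsatisfied and unit — conflict.
Undo right and try right = 1.
(cold) alone gives cold = 1.
(mild) alone gives mild = 1.
(green) alone gives green = 1.
(wet) alone gives wet = 1.
Now (wet') is unsatisfied and unit — conflict.
Either choice for right ends in contradiction.
Either choice for north ends in contradiction.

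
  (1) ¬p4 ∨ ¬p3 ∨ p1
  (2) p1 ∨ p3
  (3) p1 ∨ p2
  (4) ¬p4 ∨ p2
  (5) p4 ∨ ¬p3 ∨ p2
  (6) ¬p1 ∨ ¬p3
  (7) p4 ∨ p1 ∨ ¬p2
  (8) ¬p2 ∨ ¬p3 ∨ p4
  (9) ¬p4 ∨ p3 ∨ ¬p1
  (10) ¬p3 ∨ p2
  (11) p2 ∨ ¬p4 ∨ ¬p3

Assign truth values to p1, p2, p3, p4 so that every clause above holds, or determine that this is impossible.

Suppose p1 = True.
(¬p3) alone gives p3 = False.
(¬p4) alone gives p4 = False.
All clauses hold; p2 can take either value.

p1: True; p2: False; p3: False; p4: False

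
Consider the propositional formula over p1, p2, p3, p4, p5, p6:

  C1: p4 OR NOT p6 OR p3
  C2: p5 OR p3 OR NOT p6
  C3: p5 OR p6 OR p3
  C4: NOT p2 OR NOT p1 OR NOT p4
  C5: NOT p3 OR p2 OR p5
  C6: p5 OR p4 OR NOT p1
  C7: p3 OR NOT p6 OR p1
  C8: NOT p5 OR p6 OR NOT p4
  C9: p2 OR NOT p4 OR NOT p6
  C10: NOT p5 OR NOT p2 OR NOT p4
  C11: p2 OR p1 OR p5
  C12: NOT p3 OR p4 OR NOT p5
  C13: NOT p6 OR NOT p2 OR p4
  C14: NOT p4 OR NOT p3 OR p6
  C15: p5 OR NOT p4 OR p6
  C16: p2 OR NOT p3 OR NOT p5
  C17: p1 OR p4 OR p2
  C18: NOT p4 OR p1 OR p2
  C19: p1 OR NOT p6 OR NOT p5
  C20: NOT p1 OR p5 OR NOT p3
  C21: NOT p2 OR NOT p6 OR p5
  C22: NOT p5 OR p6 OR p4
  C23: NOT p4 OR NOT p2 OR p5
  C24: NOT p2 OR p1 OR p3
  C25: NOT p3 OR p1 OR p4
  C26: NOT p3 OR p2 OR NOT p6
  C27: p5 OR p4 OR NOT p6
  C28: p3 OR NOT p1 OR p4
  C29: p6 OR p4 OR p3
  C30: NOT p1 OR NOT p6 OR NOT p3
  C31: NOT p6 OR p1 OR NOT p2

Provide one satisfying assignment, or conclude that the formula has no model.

Case p4 = true:
Case p2 = false:
Unit clause (NOT p6) forces p6 = false.
Unit clause (NOT p5) forces p5 = false.
That conflicts with the unit clause (p5).
That branch fails; take p2 = true instead.
Unit clause (NOT p1) forces p1 = false.
Unit clause (NOT p5) forces p5 = false.
That conflicts with the unit clause (p5).
Both values of p2 lead to a conflict.
That branch fails; take p4 = false instead.
Case p6 = false:
Unit clause (NOT p5) forces p5 = false.
Unit clause (p3) forces p3 = true.
Unit clause (p2) forces p2 = true.
Unit clause (NOT p1) forces p1 = false.
That conflicts with the unit clause (p1).
That branch fails; take p6 = true instead.
Unit clause (p3) forces p3 = true.
Unit clause (NOT p5) forces p5 = false.
That conflicts with the unit clause (p5).
Both values of p6 lead to a conflict.
Both values of p4 lead to a conflict.

UNSATISFIABLE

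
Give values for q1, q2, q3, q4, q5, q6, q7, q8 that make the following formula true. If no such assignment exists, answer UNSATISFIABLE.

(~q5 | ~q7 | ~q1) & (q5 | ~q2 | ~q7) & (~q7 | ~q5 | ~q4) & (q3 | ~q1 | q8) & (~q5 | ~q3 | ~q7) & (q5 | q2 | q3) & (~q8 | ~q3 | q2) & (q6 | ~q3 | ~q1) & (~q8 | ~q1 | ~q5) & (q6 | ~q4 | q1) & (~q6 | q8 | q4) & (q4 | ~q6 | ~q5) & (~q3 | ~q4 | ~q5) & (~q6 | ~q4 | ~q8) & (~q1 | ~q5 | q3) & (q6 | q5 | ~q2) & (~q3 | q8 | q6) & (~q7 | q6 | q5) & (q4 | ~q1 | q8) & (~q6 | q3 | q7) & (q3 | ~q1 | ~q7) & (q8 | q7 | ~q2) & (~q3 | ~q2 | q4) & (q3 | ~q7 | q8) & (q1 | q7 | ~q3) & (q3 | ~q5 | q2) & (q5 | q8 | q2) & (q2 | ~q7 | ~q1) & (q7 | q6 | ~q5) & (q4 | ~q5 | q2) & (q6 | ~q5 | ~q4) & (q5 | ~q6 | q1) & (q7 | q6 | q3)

q1=0, q2=1, q3=0, q4=0, q5=1, q6=0, q7=1, q8=1

Suppose q5 = 1.
Suppose q7 = 1.
From the singleton clause (~q1), q1 = 0.
From the singleton clause (~q4), q4 = 0.
From the singleton clause (~q3), q3 = 0.
From the singleton clause (~q6), q6 = 0.
From the singleton clause (q8), q8 = 1.
From the singleton clause (q2), q2 = 1.
All clauses are satisfied.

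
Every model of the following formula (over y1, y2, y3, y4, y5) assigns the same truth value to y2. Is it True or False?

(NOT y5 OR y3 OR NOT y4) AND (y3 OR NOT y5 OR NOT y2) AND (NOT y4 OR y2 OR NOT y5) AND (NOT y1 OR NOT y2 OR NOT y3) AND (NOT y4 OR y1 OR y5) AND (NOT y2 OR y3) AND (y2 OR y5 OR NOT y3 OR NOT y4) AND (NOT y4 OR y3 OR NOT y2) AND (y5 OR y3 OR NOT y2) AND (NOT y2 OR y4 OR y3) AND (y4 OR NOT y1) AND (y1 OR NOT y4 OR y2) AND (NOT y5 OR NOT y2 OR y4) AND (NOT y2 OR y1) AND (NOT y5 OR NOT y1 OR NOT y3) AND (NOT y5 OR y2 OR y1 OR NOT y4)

Suppose y2 = true.
Unit clause (y3) forces y3 = true.
Unit clause (NOT y1) forces y1 = false.
That conflicts with the unit clause (y1).
So every satisfying assignment has y2 = False.

False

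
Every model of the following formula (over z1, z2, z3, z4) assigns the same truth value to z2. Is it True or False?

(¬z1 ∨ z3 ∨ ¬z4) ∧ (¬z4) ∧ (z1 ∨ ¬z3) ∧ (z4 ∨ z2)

Suppose z2 = False.
The clause (¬z4) is unit, so z4 = False.
That conflicts with the unit clause (z4).
So every satisfying assignment has z2 = True.

True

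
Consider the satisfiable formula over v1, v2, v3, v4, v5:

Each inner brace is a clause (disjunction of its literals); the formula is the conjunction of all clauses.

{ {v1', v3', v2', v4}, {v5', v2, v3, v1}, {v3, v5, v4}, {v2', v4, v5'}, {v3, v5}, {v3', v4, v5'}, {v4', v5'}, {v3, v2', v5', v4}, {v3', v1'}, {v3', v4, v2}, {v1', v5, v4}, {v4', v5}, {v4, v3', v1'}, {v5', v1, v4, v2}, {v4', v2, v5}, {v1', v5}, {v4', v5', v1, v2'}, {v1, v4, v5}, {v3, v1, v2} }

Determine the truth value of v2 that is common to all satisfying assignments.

Suppose v2 = 1.
Branch on v4: set v4 = 1.
(v5') alone gives v5 = 0.
Now (v5) is unsatisfied and unit — conflict.
That branch fails; take v4 = 0 instead.
(v5') alone gives v5 = 0.
(v3) alone gives v3 = 1.
(v1') alone gives v1 = 0.
Now (v1) is unsatisfied and unit — conflict.
Neither v4 = 1 nor v4 = 0 works.
So every satisfying assignment has v2 = False.

False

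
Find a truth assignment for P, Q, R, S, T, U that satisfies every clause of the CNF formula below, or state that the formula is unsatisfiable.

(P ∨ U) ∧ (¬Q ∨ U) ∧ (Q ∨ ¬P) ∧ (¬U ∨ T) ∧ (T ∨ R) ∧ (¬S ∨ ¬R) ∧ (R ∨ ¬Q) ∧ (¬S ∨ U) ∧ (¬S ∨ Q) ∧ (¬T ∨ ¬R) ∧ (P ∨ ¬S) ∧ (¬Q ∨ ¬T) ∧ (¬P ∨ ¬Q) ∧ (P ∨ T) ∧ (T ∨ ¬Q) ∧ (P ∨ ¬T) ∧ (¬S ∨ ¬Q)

UNSATISFIABLE

Try P = True.
From the singleton clause (Q), Q = True.
That conflicts with the unit clause (¬Q).
Undo P and try P = False.
From the singleton clause (U), U = True.
From the singleton clause (T), T = True.
That conflicts with the unit clause (¬T).
Either choice for P ends in contradiction.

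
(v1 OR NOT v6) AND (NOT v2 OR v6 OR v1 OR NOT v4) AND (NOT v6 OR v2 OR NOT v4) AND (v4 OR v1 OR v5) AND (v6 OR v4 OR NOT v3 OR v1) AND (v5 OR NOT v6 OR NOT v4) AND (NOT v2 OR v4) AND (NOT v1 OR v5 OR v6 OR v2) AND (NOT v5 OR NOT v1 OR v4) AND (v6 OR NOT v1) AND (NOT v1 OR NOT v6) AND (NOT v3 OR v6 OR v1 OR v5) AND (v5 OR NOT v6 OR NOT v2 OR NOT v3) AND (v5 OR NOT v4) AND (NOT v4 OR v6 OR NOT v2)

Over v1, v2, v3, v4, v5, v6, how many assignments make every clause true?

3

There are 2^6 = 64 truth assignments over (v1, v2, v3, v4, v5, v6).
Split on v6. With v6 = true, the clauses containing v6 are satisfied and NOT v6 drops from the rest; 0 of the 2^5 = 32 assignments to the other variables satisfy what remains.
With v6 = false, by the same count on the reduced clause set, 3 assignments work.
(One model: v1=F, v2=F, v3=F, v4=F, v5=T, v6=F.)
Total: 0 + 3 = 3.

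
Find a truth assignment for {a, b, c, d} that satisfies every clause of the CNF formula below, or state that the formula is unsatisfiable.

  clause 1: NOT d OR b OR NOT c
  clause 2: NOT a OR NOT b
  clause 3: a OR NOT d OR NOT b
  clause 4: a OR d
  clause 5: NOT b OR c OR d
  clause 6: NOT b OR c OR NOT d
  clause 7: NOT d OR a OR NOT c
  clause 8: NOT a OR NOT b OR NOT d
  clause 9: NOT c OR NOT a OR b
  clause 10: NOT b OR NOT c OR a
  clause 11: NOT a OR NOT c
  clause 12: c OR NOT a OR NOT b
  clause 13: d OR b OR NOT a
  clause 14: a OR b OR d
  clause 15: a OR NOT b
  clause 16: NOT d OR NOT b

a ↦ false, b ↦ false, c ↦ false, d ↦ true

Suppose a = false.
Unit clause (d) forces d = true.
Unit clause (NOT b) forces b = false.
Unit clause (NOT c) forces c = false.
This assignment satisfies each clause.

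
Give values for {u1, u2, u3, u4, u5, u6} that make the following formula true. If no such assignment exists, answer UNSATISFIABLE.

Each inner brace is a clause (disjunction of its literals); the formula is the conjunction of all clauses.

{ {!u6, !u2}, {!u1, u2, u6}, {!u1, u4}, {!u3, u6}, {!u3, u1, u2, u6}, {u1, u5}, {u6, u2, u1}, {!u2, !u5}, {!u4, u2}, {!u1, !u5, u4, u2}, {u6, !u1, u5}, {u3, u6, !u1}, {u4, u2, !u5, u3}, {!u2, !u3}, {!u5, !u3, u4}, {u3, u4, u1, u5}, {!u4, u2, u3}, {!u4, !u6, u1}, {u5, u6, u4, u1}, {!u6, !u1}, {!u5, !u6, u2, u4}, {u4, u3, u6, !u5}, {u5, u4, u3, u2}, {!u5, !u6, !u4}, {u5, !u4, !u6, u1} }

UNSATISFIABLE

Try u6 = false.
The clause (!u3) is unit, so u3 = false.
The clause (!u1) is unit, so u1 = false.
The clause (u5) is unit, so u5 = true.
The clause (u2) is unit, so u2 = true.
That conflicts with the unit clause (!u2).
So u6 must be the other value — set u6 = true.
The clause (!u2) is unit, so u2 = false.
The clause (!u4) is unit, so u4 = false.
The clause (!u1) is unit, so u1 = false.
The clause (u5) is unit, so u5 = true.
That conflicts with the unit clause (!u5).
Both values of u6 lead to a conflict.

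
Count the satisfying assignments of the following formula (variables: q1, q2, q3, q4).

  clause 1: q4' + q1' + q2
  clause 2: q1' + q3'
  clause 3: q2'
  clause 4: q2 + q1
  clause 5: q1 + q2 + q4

There are 2^4 = 16 truth assignments over (q1, q2, q3, q4).
Check each against the 5 clauses (columns in the order q1, q2, q3, q4):
  F F F F  ✗ fails (q2 + q1)
  F F F T  ✗ fails (q2 + q1)
  F F T F  ✗ fails (q2 + q1)
  F F T T  ✗ fails (q2 + q1)
  F T F F  ✗ fails (q2')
  F T F T  ✗ fails (q2')
  F T T F  ✗ fails (q2')
  F T T T  ✗ fails (q2')
  T F F F  ✓ satisfies all
  T F F T  ✗ fails (q4' + q1' + q2)
  T F T F  ✗ fails (q1' + q3')
  T F T T  ✗ fails (q4' + q1' + q2)
  T T F F  ✗ fails (q2')
  T T F T  ✗ fails (q2')
  T T T F  ✗ fails (q1' + q3')
  T T T T  ✗ fails (q1' + q3')
1 of the 16 rows is a model.

1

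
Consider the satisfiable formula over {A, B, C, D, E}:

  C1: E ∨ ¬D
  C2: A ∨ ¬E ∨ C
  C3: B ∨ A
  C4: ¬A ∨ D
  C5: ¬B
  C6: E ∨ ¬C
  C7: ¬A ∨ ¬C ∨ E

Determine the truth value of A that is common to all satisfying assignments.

Suppose A = False.
(B) alone gives B = True.
Now (¬B) is unsatisfied and unit — conflict.
So every satisfying assignment has A = True.

True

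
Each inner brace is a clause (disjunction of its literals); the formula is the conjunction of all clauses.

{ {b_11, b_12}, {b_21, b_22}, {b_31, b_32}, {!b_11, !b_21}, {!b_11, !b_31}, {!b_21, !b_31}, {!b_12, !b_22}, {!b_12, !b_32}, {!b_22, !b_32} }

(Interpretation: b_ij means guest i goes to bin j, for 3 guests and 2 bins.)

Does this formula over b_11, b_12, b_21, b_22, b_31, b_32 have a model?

Unsatisfiable

Branch on b_11: set b_11 = true.
From the singleton clause (!b_21), b_21 = false.
From the singleton clause (b_22), b_22 = true.
From the singleton clause (!b_31), b_31 = false.
From the singleton clause (b_32), b_32 = true.
That conflicts with the unit clause (!b_32).
Undo b_11 and try b_11 = false.
From the singleton clause (b_12), b_12 = true.
From the singleton clause (!b_22), b_22 = false.
From the singleton clause (b_21), b_21 = true.
From the singleton clause (!b_31), b_31 = false.
From the singleton clause (b_32), b_32 = true.
That conflicts with the unit clause (!b_32).
Neither b_11 = true nor b_11 = false works.
No assignment satisfies every clause.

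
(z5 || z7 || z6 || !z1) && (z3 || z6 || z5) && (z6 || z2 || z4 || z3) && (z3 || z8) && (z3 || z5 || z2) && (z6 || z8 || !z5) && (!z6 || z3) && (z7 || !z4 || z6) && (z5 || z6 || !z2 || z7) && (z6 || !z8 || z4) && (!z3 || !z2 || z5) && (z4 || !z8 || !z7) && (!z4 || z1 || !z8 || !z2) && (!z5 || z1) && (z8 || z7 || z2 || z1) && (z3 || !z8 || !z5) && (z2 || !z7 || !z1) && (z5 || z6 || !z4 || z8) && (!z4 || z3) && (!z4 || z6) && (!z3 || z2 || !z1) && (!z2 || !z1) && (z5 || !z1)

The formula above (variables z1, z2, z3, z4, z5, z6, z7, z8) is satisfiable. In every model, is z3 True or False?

True

Suppose z3 = false.
From the singleton clause (z8), z8 = true.
From the singleton clause (!z6), z6 = false.
From the singleton clause (z5), z5 = true.
That conflicts with the unit clause (!z5).
So every satisfying assignment has z3 = True.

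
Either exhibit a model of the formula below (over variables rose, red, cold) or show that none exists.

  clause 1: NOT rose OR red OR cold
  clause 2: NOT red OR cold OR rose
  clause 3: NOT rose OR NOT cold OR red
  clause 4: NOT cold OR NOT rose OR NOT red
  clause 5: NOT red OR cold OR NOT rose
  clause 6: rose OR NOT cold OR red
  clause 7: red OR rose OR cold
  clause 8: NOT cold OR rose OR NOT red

Suppose rose = false.
Suppose red = false.
(NOT cold) alone gives cold = false.
Now (cold) is unsatisfied and unit — conflict.
That branch fails; take red = true instead.
(cold) alone gives cold = true.
Now (NOT cold) is unsatisfied and unit — conflict.
Either choice for red ends in contradiction.
That branch fails; take rose = true instead.
Suppose red = true.
(NOT cold) alone gives cold = false.
Now (cold) is unsatisfied and unit — conflict.
That branch fails; take red = false instead.
(cold) alone gives cold = true.
Now (NOT cold) is unsatisfied and unit — conflict.
Either choice for red ends in contradiction.
Either choice for rose ends in contradiction.

UNSATISFIABLE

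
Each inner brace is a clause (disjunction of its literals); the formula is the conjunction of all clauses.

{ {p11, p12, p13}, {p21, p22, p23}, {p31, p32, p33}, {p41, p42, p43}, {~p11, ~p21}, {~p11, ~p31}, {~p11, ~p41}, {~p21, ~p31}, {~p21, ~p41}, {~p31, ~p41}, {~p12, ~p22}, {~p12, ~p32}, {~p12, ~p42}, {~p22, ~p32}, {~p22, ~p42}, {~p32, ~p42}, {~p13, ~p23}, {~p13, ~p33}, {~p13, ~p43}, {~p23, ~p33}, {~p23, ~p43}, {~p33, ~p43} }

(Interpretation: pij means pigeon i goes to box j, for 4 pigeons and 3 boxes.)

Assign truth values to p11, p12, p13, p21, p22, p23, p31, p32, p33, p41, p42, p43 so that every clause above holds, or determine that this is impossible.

Suppose p11 = 0.
Suppose p12 = 1.
From the singleton clause (~p22), p22 = 0.
From the singleton clause (~p32), p32 = 0.
From the singleton clause (~p42), p42 = 0.
Suppose p21 = 1.
From the singleton clause (~p31), p31 = 0.
From the singleton clause (p33), p33 = 1.
From the singleton clause (~p41), p41 = 0.
From the singleton clause (p43), p43 = 1.
That conflicts with the unit clause (~p43).
Backtrack on p21: now try p21 = 0.
From the singleton clause (p23), p23 = 1.
From the singleton clause (~p13), p13 = 0.
From the singleton clause (~p33), p33 = 0.
From the singleton clause (p31), p31 = 1.
From the singleton clause (~p41), p41 = 0.
From the singleton clause (p43), p43 = 1.
That conflicts with the unit clause (~p43).
Either choice for p21 ends in contradiction.
Backtrack on p12: now try p12 = 0.
From the singleton clause (p13), p13 = 1.
From the singleton clause (~p23), p23 = 0.
From the singleton clause (~p33), p33 = 0.
From the singleton clause (~p43), p43 = 0.
Suppose p21 = 1.
From the singleton clause (~p31), p31 = 0.
From the singleton clause (p32), p32 = 1.
From the singleton clause (~p41), p41 = 0.
From the singleton clause (p42), p42 = 1.
That conflicts with the unit clause (~p42).
Backtrack on p21: now try p21 = 0.
From the singleton clause (p22), p22 = 1.
From the singleton clause (~p32), p32 = 0.
From the singleton clause (p31), p31 = 1.
From the singleton clause (~p41), p41 = 0.
From the singleton clause (p42), p42 = 1.
That conflicts with the unit clause (~p42).
Either choice for p21 ends in contradiction.
Either choice for p12 ends in contradiction.
Backtrack on p11: now try p11 = 1.
From the singleton clause (~p21), p21 = 0.
From the singleton clause (~p31), p31 = 0.
From the singleton clause (~p41), p41 = 0.
Suppose p22 = 1.
From the singleton clause (~p12), p12 = 0.
From the singleton clause (~p32), p32 = 0.
From the singleton clause (p33), p33 = 1.
From the singleton clause (~p42), p42 = 0.
From the singleton clause (p43), p43 = 1.
That conflicts with the unit clause (~p43).
Backtrack on p22: now try p22 = 0.
From the singleton clause (p23), p23 = 1.
From the singleton clause (~p13), p13 = 0.
From the singleton clause (~p33), p33 = 0.
From the singleton clause (p32), p32 = 1.
From the singleton clause (~p12), p12 = 0.
From the singleton clause (~p42), p42 = 0.
From the singleton clause (p43), p43 = 1.
That conflicts with the unit clause (~p43).
Either choice for p22 ends in contradiction.
Either choice for p11 ends in contradiction.

UNSATISFIABLE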